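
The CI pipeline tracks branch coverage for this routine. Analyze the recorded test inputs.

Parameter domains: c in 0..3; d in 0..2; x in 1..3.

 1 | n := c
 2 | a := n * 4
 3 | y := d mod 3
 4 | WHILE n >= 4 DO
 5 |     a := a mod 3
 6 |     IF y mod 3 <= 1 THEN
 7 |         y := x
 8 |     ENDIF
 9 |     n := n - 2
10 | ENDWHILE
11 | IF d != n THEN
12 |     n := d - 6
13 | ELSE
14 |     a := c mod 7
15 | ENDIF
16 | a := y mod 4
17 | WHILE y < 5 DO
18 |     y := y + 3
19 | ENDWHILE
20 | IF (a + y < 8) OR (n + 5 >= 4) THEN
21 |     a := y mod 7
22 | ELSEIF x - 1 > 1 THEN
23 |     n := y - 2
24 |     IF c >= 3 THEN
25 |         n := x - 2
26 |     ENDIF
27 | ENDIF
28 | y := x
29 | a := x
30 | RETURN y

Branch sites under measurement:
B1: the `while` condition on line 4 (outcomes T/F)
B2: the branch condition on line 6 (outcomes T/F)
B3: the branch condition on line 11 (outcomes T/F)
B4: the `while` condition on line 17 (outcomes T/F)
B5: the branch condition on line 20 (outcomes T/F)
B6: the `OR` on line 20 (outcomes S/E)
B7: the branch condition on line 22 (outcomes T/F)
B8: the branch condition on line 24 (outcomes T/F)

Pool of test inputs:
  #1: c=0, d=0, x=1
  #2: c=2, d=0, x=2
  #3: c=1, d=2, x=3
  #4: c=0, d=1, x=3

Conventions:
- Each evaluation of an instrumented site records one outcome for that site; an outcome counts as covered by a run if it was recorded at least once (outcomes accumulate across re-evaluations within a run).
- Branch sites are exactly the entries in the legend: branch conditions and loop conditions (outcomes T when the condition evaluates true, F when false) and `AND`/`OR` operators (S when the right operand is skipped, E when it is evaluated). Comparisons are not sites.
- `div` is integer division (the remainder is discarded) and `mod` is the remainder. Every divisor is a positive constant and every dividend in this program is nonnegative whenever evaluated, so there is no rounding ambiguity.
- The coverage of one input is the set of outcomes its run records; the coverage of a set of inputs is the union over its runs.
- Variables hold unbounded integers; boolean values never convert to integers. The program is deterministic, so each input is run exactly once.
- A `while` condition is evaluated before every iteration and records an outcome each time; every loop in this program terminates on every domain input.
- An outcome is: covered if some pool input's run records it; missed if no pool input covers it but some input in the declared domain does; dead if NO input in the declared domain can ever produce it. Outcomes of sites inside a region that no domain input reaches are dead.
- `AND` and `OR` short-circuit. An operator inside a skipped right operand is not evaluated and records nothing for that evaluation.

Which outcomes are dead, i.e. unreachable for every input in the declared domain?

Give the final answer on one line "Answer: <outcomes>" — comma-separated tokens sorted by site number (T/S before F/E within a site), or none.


running all 36 domain inputs and tallying outcomes:
  B1=T: zero occurrences over every domain input -> dead
  B2=T: zero occurrences over every domain input -> dead
  B2=F: zero occurrences over every domain input -> dead
  reachable outcomes have witnesses, e.g. B1=F (e.g. c=0, d=0, x=1), B3=T (e.g. c=0, d=1, x=1), B3=F (e.g. c=0, d=0, x=1), B4=T (e.g. c=0, d=0, x=1)
Answer: B1=T, B2=T, B2=F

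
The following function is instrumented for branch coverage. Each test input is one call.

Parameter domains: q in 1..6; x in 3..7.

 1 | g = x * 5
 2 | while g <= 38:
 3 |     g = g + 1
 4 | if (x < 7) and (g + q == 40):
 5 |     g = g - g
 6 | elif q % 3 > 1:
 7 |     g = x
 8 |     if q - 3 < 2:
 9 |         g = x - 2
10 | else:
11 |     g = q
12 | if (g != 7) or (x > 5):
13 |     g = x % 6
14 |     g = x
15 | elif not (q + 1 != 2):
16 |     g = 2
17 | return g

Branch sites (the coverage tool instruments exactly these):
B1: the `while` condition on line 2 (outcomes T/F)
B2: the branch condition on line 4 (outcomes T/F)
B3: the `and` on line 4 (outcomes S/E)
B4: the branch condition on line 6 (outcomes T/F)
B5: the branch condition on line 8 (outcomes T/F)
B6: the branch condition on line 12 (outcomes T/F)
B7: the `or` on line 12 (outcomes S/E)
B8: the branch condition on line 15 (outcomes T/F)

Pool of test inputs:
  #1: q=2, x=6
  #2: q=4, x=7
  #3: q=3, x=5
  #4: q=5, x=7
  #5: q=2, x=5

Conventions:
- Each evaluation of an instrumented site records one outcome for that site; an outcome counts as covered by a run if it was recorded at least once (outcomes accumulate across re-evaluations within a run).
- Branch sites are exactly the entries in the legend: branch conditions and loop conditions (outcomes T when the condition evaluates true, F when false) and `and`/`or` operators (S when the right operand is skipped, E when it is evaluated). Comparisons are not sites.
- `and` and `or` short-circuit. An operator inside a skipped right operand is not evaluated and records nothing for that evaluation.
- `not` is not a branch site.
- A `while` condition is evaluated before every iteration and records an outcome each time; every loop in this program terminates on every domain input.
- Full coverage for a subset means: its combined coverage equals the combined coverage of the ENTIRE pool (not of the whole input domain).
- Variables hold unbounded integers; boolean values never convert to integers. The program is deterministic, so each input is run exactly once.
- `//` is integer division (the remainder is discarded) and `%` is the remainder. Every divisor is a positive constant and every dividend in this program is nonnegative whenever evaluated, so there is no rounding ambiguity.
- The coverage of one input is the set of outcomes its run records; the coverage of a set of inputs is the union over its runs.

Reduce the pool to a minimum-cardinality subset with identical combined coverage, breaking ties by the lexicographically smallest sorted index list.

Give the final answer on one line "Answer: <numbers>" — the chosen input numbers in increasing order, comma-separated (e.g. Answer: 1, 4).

run #1 (q=2, x=6) records B1=T, B1=F, B2=F, B3=E, B4=T, B5=T, B6=T, B7=S
run #2 (q=4, x=7) records B1=T, B1=F, B2=F, B3=S, B4=F, B6=T, B7=S
run #3 (q=3, x=5) records B1=T, B1=F, B2=F, B3=E, B4=F, B6=T, B7=S
run #4 (q=5, x=7) records B1=T, B1=F, B2=F, B3=S, B4=T, B5=F, B6=T, B7=E
run #5 (q=2, x=5) records B1=T, B1=F, B2=F, B3=E, B4=T, B5=T, B6=T, B7=S
the full pool covers 12 outcomes: B1=T, B1=F, B2=F, B3=S, B3=E, B4=T, B4=F, B5=T, B5=F, B6=T, B7=S, B7=E
size 1 is not enough: best union over all size-1 subsets is 8/12
size 2 is not enough: best union over all size-2 subsets is 11/12
the canonical winner is {1, 2, 4}: size 3, full 12-outcome coverage, earliest index list among size-3 covers

Answer: 1, 2, 4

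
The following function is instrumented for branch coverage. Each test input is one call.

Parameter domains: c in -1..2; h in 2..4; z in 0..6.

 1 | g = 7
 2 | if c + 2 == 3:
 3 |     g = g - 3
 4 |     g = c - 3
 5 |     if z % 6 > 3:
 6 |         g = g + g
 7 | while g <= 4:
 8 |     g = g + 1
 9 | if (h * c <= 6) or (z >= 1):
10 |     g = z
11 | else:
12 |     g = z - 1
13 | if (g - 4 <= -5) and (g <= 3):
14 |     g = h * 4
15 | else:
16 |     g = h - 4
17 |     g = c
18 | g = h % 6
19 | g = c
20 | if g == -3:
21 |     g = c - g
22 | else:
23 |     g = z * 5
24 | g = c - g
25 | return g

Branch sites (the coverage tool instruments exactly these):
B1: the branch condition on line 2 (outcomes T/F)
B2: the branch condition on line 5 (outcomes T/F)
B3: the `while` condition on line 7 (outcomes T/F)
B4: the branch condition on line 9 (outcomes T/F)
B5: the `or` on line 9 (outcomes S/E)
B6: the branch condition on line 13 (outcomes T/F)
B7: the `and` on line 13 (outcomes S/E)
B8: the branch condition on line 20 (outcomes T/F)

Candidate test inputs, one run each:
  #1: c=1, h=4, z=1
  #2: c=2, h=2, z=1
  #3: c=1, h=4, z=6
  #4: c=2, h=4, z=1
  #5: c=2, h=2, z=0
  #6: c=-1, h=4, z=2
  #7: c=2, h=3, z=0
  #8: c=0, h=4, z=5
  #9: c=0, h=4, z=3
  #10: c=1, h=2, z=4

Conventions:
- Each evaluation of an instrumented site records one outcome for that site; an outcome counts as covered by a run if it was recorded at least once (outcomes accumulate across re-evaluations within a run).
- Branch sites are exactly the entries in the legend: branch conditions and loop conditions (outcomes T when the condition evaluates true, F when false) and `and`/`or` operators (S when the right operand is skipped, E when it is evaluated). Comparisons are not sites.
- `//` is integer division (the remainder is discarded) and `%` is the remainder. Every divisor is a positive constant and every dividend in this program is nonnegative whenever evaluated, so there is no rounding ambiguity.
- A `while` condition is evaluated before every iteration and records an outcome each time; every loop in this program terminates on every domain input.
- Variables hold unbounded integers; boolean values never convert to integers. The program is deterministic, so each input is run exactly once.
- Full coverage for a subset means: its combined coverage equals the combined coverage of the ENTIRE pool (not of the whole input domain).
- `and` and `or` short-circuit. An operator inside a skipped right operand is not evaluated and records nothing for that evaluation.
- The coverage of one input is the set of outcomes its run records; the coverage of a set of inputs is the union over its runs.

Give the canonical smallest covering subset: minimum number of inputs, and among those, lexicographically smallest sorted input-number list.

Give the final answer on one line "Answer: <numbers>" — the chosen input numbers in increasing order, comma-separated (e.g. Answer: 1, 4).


run #1 (c=1, h=4, z=1) records B1=T, B2=F, B3=T, B3=F, B4=T, B5=S, B6=F, B7=S, B8=F
run #2 (c=2, h=2, z=1) records B1=F, B3=F, B4=T, B5=S, B6=F, B7=S, B8=F
run #3 (c=1, h=4, z=6) records B1=T, B2=F, B3=T, B3=F, B4=T, B5=S, B6=F, B7=S, B8=F
run #4 (c=2, h=4, z=1) records B1=F, B3=F, B4=T, B5=E, B6=F, B7=S, B8=F
run #5 (c=2, h=2, z=0) records B1=F, B3=F, B4=T, B5=S, B6=F, B7=S, B8=F
run #6 (c=-1, h=4, z=2) records B1=F, B3=F, B4=T, B5=S, B6=F, B7=S, B8=F
run #7 (c=2, h=3, z=0) records B1=F, B3=F, B4=T, B5=S, B6=F, B7=S, B8=F
run #8 (c=0, h=4, z=5) records B1=F, B3=F, B4=T, B5=S, B6=F, B7=S, B8=F
run #9 (c=0, h=4, z=3) records B1=F, B3=F, B4=T, B5=S, B6=F, B7=S, B8=F
run #10 (c=1, h=2, z=4) records B1=T, B2=T, B3=T, B3=F, B4=T, B5=S, B6=F, B7=S, B8=F
together the pool reaches 12 outcomes: B1=T, B1=F, B2=T, B2=F, B3=T, B3=F, B4=T, B5=S, B5=E, B6=F, B7=S, B8=F
checked all size-1 subsets: none covers 12 outcomes (max 9/12)
checked all size-2 subsets: none covers 12 outcomes (max 11/12)
inputs {1, 4, 10} (size 3) cover everything; no size-3 subset with a lexicographically smaller index list covers all 12
Answer: 1, 4, 10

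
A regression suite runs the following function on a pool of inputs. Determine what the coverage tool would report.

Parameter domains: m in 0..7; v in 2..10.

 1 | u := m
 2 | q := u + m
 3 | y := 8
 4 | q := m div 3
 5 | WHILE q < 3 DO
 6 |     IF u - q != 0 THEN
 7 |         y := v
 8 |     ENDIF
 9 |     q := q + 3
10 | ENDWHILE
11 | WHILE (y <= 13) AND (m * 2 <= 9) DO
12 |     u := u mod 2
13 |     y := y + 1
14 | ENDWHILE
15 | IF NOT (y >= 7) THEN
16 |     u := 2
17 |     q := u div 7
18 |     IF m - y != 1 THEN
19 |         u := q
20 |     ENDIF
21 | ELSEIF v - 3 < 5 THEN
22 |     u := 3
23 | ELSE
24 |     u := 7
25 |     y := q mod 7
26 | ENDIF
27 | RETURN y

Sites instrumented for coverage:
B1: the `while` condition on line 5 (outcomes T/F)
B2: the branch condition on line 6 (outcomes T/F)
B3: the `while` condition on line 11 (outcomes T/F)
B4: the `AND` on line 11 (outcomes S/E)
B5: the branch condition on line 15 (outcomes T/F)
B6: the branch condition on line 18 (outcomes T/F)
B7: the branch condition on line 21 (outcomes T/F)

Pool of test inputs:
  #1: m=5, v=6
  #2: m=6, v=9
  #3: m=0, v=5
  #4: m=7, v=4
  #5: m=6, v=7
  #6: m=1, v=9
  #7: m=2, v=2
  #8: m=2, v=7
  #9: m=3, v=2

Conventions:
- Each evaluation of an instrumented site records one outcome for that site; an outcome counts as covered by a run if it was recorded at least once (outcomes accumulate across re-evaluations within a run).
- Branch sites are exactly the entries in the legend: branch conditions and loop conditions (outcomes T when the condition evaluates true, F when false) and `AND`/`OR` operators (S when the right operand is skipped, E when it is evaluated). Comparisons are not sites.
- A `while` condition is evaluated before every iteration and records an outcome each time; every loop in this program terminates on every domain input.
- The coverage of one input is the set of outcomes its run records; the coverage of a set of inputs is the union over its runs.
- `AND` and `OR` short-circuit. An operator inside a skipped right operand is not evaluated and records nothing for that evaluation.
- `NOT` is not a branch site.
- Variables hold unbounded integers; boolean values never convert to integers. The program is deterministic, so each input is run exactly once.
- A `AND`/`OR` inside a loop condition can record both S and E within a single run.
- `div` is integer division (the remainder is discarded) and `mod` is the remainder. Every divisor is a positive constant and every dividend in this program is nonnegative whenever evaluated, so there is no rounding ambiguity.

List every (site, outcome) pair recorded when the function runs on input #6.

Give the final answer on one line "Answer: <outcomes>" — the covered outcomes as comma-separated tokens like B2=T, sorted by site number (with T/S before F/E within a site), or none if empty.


Event log for input #6 (m=1, v=9):
  B1->T, B2->T, B1->F, B4->E, B3->T, B4->E, B3->T, B4->E, B3->T, B4->E
  B3->T, B4->E, B3->T, B4->S, B3->F, B5->F, B7->F
collecting distinct outcomes: B1=T, B1=F, B2=T, B3=T, B3=F, B4=S, B4=E, B5=F, B7=F
Answer: B1=T, B1=F, B2=T, B3=T, B3=F, B4=S, B4=E, B5=F, B7=F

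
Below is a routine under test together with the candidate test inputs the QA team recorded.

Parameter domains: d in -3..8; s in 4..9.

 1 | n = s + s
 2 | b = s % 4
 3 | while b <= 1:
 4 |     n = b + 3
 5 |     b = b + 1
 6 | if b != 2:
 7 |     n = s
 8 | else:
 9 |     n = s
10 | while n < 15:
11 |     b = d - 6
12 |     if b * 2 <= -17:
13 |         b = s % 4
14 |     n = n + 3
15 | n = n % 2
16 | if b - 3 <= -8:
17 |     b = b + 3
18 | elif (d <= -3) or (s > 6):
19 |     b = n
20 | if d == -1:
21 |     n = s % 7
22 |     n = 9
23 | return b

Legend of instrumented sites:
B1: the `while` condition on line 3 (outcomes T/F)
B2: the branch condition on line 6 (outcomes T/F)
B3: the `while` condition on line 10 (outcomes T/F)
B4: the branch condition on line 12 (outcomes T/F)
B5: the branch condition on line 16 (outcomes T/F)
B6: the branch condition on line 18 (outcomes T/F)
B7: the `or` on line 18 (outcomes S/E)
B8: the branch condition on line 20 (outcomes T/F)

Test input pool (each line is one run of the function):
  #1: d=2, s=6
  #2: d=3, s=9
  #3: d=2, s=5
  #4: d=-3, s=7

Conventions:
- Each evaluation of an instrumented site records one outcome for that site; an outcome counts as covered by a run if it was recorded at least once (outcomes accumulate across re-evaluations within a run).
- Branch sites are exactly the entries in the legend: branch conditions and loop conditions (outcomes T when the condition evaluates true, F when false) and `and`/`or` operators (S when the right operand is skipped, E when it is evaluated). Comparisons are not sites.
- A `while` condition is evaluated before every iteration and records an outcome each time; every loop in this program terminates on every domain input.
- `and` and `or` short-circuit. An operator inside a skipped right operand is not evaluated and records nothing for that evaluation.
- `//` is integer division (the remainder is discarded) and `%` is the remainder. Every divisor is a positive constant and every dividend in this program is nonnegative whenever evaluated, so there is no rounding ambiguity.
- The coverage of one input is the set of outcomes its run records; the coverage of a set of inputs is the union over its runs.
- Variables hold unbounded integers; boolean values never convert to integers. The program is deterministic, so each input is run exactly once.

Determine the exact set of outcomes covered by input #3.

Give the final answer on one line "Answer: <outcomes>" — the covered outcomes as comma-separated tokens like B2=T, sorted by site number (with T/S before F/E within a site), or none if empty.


Tracing the run of input #3 (d=2, s=5):
  B1->T, B1->F, B2->F, B3->T, B4->F, B3->T, B4->F, B3->T, B4->F, B3->T
  B4->F, B3->F, B5->F, B7->E, B6->F, B8->F
collecting distinct outcomes: B1=T, B1=F, B2=F, B3=T, B3=F, B4=F, B5=F, B6=F, B7=E, B8=F
Answer: B1=T, B1=F, B2=F, B3=T, B3=F, B4=F, B5=F, B6=F, B7=E, B8=F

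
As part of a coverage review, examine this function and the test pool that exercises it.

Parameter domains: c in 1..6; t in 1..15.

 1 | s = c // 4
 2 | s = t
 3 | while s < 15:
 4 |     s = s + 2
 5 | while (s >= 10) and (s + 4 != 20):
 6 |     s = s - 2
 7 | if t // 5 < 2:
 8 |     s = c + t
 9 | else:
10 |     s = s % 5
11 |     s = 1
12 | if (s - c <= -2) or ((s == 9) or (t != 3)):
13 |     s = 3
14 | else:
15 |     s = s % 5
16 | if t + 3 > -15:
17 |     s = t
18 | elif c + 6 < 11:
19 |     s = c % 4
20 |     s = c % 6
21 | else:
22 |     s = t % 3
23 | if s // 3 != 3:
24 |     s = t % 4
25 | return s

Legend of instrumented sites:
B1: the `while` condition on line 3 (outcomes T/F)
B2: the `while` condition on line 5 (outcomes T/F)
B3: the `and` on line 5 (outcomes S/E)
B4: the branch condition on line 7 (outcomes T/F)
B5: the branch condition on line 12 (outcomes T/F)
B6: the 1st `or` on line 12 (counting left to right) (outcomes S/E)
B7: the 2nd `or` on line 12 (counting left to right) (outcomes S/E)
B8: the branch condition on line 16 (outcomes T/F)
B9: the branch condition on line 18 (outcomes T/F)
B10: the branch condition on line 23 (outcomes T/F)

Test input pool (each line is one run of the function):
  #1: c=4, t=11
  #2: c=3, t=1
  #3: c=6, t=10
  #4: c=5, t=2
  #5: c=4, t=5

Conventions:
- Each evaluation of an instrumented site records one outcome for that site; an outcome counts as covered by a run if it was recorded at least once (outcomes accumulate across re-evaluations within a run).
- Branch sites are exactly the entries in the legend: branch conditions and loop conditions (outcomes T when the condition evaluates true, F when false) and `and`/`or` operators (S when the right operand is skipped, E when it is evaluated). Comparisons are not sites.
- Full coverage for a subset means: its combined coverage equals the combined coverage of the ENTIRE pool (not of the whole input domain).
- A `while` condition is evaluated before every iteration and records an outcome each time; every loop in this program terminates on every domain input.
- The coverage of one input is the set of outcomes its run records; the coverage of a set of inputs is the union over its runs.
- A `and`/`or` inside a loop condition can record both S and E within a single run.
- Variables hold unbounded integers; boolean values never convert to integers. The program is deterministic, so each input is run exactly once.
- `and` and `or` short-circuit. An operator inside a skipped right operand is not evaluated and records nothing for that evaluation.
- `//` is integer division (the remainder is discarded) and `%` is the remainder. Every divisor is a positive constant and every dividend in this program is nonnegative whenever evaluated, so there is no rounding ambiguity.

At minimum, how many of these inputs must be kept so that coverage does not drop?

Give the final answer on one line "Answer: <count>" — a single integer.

input #1, c=4, t=11: events B1->T, B1->T, B1->F, B3->E, B2->T, B3->E, B2->T, B3->E, B2->T, B3->S, B2->F, B4->F, B6->S, B5->T, ...; outcomes B1=T, B1=F, B2=T, B2=F, B3=S, B3=E, B4=F, B5=T, B6=S, B8=T, B10=F
input #2, c=3, t=1: events B1->T, B1->T, B1->T, B1->T, B1->T, B1->T, B1->T, B1->F, B3->E, B2->T, B3->E, B2->T, B3->E, B2->T, ...; outcomes B1=T, B1=F, B2=T, B2=F, B3=S, B3=E, B4=T, B5=T, B6=E, B7=E, B8=T, B10=T
input #3, c=6, t=10: events B1->T, B1->T, B1->T, B1->F, B3->E, B2->F, B4->F, B6->S, B5->T, B8->T, B10->F; outcomes B1=T, B1=F, B2=F, B3=E, B4=F, B5=T, B6=S, B8=T, B10=F
input #4, c=5, t=2: events B1->T, B1->T, B1->T, B1->T, B1->T, B1->T, B1->T, B1->F, B3->E, B2->F, B4->T, B6->E, B7->E, B5->T, ...; outcomes B1=T, B1=F, B2=F, B3=E, B4=T, B5=T, B6=E, B7=E, B8=T, B10=T
input #5, c=4, t=5: events B1->T, B1->T, B1->T, B1->T, B1->T, B1->F, B3->E, B2->T, B3->E, B2->T, B3->E, B2->T, B3->S, B2->F, ...; outcomes B1=T, B1=F, B2=T, B2=F, B3=S, B3=E, B4=T, B5=T, B6=E, B7=S, B8=T, B10=T
the full pool covers 16 outcomes: B1=T, B1=F, B2=T, B2=F, B3=S, B3=E, B4=T, B4=F, B5=T, B6=S, B6=E, B7=S, B7=E, B8=T, B10=T, B10=F
every size-1 subset falls short of the 16 outcomes (best: 12/16)
every size-2 subset falls short of the 16 outcomes (best: 15/16)
inputs {1, 2, 5} (size 3) cover everything; no size-3 subset with a lexicographically smaller index list covers all 16

Answer: 3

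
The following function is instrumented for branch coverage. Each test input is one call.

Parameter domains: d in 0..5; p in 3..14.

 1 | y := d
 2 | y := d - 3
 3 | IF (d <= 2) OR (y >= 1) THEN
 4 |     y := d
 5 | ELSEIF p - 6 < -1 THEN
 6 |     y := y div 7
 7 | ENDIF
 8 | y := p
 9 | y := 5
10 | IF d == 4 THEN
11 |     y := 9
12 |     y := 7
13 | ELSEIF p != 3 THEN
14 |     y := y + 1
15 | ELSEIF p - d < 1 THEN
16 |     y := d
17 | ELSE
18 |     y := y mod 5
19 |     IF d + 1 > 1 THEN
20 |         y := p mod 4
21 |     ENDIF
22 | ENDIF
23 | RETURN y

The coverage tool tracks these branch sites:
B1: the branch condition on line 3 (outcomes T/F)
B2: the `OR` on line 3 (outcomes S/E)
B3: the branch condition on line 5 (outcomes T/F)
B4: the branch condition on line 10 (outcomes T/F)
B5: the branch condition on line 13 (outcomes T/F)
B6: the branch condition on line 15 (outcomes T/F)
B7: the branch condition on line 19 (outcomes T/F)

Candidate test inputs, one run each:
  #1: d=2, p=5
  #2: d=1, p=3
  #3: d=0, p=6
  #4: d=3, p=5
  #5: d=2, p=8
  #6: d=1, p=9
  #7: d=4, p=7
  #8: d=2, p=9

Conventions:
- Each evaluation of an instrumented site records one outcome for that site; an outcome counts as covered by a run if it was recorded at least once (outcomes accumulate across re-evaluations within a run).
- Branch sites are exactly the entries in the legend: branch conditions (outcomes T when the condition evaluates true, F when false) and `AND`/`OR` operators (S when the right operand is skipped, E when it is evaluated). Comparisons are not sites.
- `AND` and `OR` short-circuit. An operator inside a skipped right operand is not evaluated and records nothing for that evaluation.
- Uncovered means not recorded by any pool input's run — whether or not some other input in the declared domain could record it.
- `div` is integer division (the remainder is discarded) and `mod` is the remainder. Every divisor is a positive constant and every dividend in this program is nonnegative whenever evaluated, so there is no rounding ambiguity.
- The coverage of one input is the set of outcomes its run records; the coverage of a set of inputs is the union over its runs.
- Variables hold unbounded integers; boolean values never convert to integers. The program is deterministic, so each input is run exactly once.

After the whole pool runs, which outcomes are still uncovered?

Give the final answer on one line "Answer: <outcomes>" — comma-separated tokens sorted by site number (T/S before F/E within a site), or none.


test 1 (d=2, p=5) fires B2->S, B1->T, B4->F, B5->T; hits B1=T, B2=S, B4=F, B5=T
test 2 (d=1, p=3) fires B2->S, B1->T, B4->F, B5->F, B6->F, B7->T; hits B1=T, B2=S, B4=F, B5=F, B6=F, B7=T
test 3 (d=0, p=6) fires B2->S, B1->T, B4->F, B5->T; hits B1=T, B2=S, B4=F, B5=T
test 4 (d=3, p=5) fires B2->E, B1->F, B3->F, B4->F, B5->T; hits B1=F, B2=E, B3=F, B4=F, B5=T
test 5 (d=2, p=8) fires B2->S, B1->T, B4->F, B5->T; hits B1=T, B2=S, B4=F, B5=T
test 6 (d=1, p=9) fires B2->S, B1->T, B4->F, B5->T; hits B1=T, B2=S, B4=F, B5=T
test 7 (d=4, p=7) fires B2->E, B1->T, B4->T; hits B1=T, B2=E, B4=T
test 8 (d=2, p=9) fires B2->S, B1->T, B4->F, B5->T; hits B1=T, B2=S, B4=F, B5=T
union over the pool: B1=T, B1=F, B2=S, B2=E, B3=F, B4=T, B4=F, B5=T, B5=F, B6=F, B7=T
uncovered (3 of 14): B3=T, B6=T, B7=F
Answer: B3=T, B6=T, B7=F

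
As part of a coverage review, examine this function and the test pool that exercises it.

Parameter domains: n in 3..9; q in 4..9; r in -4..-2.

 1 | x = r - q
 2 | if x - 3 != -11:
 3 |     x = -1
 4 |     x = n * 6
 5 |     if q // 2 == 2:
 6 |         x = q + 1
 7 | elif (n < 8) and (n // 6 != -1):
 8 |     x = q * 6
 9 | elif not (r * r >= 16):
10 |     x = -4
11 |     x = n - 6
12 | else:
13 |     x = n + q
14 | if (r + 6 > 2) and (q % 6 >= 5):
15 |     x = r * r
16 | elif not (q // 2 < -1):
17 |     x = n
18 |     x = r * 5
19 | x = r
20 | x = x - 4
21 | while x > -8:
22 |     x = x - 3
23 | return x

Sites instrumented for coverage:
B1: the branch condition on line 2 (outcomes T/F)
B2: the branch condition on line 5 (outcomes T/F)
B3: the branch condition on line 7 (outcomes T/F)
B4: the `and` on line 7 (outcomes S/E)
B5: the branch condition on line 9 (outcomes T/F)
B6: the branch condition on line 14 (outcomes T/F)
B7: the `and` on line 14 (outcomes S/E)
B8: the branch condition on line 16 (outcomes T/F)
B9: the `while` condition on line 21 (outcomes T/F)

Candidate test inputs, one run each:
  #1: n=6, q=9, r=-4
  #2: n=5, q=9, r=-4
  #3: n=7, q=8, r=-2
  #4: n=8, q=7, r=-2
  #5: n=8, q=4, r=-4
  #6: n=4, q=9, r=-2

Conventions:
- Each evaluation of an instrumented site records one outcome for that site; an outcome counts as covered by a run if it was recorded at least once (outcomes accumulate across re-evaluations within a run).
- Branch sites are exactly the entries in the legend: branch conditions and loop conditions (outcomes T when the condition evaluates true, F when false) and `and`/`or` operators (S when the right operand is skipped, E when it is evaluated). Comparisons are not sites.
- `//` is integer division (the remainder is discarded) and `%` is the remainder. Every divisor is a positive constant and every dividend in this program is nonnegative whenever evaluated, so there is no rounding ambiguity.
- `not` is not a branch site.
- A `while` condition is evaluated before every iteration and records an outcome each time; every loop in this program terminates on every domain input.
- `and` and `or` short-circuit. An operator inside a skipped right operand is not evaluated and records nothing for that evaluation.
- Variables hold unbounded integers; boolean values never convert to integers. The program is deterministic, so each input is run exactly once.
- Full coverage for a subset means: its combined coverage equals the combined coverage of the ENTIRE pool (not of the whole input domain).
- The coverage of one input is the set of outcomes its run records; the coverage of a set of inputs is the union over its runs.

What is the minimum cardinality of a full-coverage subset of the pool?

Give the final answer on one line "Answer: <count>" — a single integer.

input #1 (n=6, q=9, r=-4): events B1->T, B2->F, B7->S, B6->F, B8->T, B9->F; covers B1=T, B2=F, B6=F, B7=S, B8=T, B9=F
input #2 (n=5, q=9, r=-4): events B1->T, B2->F, B7->S, B6->F, B8->T, B9->F; covers B1=T, B2=F, B6=F, B7=S, B8=T, B9=F
input #3 (n=7, q=8, r=-2): events B1->T, B2->F, B7->E, B6->F, B8->T, B9->T, B9->F; covers B1=T, B2=F, B6=F, B7=E, B8=T, B9=T, B9=F
input #4 (n=8, q=7, r=-2): events B1->T, B2->F, B7->E, B6->F, B8->T, B9->T, B9->F; covers B1=T, B2=F, B6=F, B7=E, B8=T, B9=T, B9=F
input #5 (n=8, q=4, r=-4): events B1->F, B4->S, B3->F, B5->F, B7->S, B6->F, B8->T, B9->F; covers B1=F, B3=F, B4=S, B5=F, B6=F, B7=S, B8=T, B9=F
input #6 (n=4, q=9, r=-2): events B1->T, B2->F, B7->E, B6->F, B8->T, B9->T, B9->F; covers B1=T, B2=F, B6=F, B7=E, B8=T, B9=T, B9=F
union over all inputs: B1=T, B1=F, B2=F, B3=F, B4=S, B5=F, B6=F, B7=S, B7=E, B8=T, B9=T, B9=F (12 outcomes)
every size-1 subset falls short of the 12 outcomes (best: 8/12)
inputs {3, 5} (size 2) cover everything; no size-2 subset with a lexicographically smaller index list covers all 12

Answer: 2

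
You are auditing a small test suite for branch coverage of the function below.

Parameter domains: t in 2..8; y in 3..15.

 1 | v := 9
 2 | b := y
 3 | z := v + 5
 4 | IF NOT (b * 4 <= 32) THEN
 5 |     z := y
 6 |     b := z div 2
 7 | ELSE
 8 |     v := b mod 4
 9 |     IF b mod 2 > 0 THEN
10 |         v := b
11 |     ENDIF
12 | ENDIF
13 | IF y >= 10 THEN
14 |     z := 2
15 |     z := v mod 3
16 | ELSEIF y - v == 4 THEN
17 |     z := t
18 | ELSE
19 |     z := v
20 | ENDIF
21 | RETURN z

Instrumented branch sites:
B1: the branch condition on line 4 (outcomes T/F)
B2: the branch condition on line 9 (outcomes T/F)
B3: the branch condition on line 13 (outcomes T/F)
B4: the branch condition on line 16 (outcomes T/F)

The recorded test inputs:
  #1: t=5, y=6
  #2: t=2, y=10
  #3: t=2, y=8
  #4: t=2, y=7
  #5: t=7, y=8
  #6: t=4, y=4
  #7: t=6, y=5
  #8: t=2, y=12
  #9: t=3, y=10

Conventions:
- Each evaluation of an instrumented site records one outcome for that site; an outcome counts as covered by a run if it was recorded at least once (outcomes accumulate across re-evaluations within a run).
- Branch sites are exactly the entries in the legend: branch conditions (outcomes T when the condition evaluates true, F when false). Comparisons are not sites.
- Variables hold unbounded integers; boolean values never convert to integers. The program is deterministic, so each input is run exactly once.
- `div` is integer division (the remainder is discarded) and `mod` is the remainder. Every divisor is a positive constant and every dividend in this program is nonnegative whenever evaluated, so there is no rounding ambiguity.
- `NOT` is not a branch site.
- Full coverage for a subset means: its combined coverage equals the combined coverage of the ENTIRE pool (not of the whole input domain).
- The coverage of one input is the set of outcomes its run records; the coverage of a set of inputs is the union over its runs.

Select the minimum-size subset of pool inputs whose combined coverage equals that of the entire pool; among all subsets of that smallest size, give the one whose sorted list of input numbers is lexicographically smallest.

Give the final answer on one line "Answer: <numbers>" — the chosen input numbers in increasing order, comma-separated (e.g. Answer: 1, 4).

#1 (t=5, y=6) -> covered: B1=F, B2=F, B3=F, B4=T
#2 (t=2, y=10) -> covered: B1=T, B3=T
#3 (t=2, y=8) -> covered: B1=F, B2=F, B3=F, B4=F
#4 (t=2, y=7) -> covered: B1=F, B2=T, B3=F, B4=F
#5 (t=7, y=8) -> covered: B1=F, B2=F, B3=F, B4=F
#6 (t=4, y=4) -> covered: B1=F, B2=F, B3=F, B4=T
#7 (t=6, y=5) -> covered: B1=F, B2=T, B3=F, B4=F
#8 (t=2, y=12) -> covered: B1=T, B3=T
#9 (t=3, y=10) -> covered: B1=T, B3=T
pool-wide coverage (8 outcomes): B1=T, B1=F, B2=T, B2=F, B3=T, B3=F, B4=T, B4=F
checked all size-1 subsets: none covers 8 outcomes (max 4/8)
checked all size-2 subsets: none covers 8 outcomes (max 6/8)
inputs {1, 2, 4} (size 3) cover everything; no size-3 subset with a lexicographically smaller index list covers all 8

Answer: 1, 2, 4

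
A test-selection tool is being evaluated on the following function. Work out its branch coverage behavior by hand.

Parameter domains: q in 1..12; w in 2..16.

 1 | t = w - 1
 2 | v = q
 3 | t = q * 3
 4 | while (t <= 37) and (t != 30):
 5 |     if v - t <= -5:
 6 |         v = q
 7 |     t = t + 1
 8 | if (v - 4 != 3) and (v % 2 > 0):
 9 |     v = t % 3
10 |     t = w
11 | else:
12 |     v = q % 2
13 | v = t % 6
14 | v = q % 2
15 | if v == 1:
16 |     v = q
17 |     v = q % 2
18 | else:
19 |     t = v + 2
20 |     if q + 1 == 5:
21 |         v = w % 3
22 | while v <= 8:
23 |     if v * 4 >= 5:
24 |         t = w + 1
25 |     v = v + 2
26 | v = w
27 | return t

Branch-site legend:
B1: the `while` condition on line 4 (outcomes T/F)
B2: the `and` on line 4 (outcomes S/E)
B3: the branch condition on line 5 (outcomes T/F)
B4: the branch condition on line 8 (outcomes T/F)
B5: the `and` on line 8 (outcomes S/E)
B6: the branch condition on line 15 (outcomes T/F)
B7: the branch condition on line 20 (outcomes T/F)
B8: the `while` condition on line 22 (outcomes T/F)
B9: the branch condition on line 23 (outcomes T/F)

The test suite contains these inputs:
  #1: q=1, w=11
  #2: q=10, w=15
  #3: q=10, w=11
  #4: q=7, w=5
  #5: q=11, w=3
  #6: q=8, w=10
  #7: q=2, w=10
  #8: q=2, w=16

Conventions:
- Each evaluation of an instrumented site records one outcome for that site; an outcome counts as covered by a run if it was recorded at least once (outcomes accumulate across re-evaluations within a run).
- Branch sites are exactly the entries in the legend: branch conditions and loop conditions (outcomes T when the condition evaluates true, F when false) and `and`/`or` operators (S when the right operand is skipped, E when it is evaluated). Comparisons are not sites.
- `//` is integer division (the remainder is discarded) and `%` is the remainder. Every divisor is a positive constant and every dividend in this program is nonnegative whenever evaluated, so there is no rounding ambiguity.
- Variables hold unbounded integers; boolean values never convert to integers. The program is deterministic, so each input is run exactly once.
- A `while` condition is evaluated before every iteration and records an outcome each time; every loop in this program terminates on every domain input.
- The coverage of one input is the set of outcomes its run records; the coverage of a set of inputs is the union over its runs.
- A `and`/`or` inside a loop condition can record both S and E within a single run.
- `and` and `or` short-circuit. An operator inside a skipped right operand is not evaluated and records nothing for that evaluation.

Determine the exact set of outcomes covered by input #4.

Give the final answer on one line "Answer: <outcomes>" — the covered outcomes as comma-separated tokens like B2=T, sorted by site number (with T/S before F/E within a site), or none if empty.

Event log for input #4 (q=7, w=5):
  B2->E, B1->T, B3->T, B2->E, B1->T, B3->T, B2->E, B1->T, B3->T, B2->E
  B1->T, B3->T, B2->E, B1->T, B3->T, B2->E, B1->T, B3->T, B2->E, B1->T
  B3->T, B2->E, B1->T, B3->T, B2->E, B1->T, B3->T, B2->E, B1->F, B5->S
  B4->F, B6->T, B8->T, B9->F, B8->T, B9->T, B8->T, B9->T, B8->T, B9->T
  B8->F
deduplicating events, the covered set is: B1=T, B1=F, B2=E, B3=T, B4=F, B5=S, B6=T, B8=T, B8=F, B9=T, B9=F

Answer: B1=T, B1=F, B2=E, B3=T, B4=F, B5=S, B6=T, B8=T, B8=F, B9=T, B9=F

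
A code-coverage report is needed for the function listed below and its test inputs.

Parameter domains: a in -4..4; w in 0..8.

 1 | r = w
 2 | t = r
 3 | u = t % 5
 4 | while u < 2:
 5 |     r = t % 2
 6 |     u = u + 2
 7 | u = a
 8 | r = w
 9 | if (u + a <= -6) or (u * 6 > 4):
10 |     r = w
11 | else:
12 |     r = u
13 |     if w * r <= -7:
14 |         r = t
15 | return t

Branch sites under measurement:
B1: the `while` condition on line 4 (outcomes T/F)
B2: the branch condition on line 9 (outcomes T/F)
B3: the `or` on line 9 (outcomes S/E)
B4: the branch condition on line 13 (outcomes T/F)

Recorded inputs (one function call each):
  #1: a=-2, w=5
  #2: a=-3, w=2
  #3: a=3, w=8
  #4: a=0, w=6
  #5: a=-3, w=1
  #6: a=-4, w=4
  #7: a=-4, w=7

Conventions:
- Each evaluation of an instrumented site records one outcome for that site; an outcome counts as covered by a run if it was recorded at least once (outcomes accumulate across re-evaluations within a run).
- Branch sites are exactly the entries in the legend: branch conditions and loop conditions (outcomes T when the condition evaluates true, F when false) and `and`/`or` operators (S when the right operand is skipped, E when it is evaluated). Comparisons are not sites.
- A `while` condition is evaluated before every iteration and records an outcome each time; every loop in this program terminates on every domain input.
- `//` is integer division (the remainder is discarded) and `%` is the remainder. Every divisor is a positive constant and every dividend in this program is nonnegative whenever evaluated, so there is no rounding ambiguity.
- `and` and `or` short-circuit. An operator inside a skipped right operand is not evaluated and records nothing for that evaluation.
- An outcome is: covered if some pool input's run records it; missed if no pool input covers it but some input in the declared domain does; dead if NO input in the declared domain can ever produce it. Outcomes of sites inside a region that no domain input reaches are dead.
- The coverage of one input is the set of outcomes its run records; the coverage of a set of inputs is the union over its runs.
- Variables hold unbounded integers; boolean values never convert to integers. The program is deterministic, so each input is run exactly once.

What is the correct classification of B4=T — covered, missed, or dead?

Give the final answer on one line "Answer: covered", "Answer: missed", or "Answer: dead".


B4=T is recorded by pool input(s) 1 -> covered
Answer: covered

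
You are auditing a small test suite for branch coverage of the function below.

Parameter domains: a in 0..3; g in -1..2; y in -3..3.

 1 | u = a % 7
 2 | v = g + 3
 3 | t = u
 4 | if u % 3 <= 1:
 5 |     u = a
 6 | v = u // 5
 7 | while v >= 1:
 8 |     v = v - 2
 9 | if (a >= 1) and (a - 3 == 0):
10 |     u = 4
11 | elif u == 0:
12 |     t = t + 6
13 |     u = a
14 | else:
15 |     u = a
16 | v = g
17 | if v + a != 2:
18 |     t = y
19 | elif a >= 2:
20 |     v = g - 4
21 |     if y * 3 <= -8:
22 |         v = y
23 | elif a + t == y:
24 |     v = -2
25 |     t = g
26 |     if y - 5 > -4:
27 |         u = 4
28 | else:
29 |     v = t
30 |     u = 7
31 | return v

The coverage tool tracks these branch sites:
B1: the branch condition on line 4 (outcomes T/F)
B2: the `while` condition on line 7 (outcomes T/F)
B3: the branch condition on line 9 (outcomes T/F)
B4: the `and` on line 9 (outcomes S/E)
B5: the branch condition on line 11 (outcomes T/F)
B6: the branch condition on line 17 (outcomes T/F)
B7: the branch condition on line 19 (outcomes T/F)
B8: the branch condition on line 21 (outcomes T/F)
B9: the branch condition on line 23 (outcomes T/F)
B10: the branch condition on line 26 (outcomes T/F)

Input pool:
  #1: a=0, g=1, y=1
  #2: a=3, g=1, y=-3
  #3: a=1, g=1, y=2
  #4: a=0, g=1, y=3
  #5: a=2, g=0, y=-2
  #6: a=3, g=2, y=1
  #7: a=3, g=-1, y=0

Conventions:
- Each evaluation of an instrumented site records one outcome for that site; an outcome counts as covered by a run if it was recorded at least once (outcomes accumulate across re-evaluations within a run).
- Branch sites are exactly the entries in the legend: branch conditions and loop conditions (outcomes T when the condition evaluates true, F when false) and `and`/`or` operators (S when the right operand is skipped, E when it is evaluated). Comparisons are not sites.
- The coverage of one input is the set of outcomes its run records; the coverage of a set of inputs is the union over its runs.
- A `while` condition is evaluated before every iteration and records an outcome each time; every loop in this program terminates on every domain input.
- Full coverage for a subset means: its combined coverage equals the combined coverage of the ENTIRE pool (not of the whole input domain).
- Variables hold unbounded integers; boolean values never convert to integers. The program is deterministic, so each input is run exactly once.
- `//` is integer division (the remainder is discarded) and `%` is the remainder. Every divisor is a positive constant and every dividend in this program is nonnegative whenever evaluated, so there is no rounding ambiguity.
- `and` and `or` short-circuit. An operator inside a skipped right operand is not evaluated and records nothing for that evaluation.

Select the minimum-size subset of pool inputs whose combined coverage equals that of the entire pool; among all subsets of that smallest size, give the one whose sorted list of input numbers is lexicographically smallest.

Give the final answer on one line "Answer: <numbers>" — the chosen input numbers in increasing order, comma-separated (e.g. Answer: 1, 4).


input #1, a=0, g=1, y=1: outcomes B1=T, B2=F, B3=F, B4=S, B5=T, B6=T
input #2, a=3, g=1, y=-3: outcomes B1=T, B2=F, B3=T, B4=E, B6=T
input #3, a=1, g=1, y=2: outcomes B1=T, B2=F, B3=F, B4=E, B5=F, B6=F, B7=F, B9=T, B10=T
input #4, a=0, g=1, y=3: outcomes B1=T, B2=F, B3=F, B4=S, B5=T, B6=T
input #5, a=2, g=0, y=-2: outcomes B1=F, B2=F, B3=F, B4=E, B5=F, B6=F, B7=T, B8=F
input #6, a=3, g=2, y=1: outcomes B1=T, B2=F, B3=T, B4=E, B6=T
input #7, a=3, g=-1, y=0: outcomes B1=T, B2=F, B3=T, B4=E, B6=F, B7=T, B8=F
union over all inputs: B1=T, B1=F, B2=F, B3=T, B3=F, B4=S, B4=E, B5=T, B5=F, B6=T, B6=F, B7=T, B7=F, B8=F, B9=T, B10=T (16 outcomes)
no size-1 subset reaches all 16 outcomes (best union: 9/16)
no size-2 subset reaches all 16 outcomes (best union: 12/16)
no size-3 subset reaches all 16 outcomes (best union: 15/16)
the canonical winner is {1, 2, 3, 5}: size 4, full 16-outcome coverage, earliest index list among size-4 covers
Answer: 1, 2, 3, 5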